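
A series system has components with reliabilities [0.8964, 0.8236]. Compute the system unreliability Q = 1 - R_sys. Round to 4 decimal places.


Components: [0.8964, 0.8236]
After component 1: product = 0.8964
After component 2: product = 0.7383
R_sys = 0.7383
Q = 1 - 0.7383 = 0.2617

0.2617


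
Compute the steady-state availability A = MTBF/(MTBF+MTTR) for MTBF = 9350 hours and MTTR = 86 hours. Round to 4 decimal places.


MTBF = 9350
MTTR = 86
MTBF + MTTR = 9436
A = 9350 / 9436
A = 0.9909

0.9909


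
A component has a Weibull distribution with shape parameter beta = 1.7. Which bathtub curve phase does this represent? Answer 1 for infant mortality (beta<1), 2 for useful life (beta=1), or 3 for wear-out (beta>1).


beta = 1.7
Compare beta to 1:
beta < 1 => infant mortality (phase 1)
beta = 1 => useful life (phase 2)
beta > 1 => wear-out (phase 3)
Since beta = 1.7, this is wear-out (increasing failure rate)
Phase = 3

3


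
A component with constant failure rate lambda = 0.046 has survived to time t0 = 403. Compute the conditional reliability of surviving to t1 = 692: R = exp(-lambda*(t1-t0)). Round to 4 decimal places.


lambda = 0.046
t0 = 403, t1 = 692
t1 - t0 = 289
lambda * (t1-t0) = 0.046 * 289 = 13.294
R = exp(-13.294)
R = 0.0

0.0


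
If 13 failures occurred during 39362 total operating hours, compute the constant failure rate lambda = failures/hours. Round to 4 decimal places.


failures = 13
total_hours = 39362
lambda = 13 / 39362
lambda = 0.0003

0.0003


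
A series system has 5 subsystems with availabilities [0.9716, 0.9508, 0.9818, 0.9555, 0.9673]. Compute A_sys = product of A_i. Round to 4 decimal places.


Subsystems: [0.9716, 0.9508, 0.9818, 0.9555, 0.9673]
After subsystem 1 (A=0.9716): product = 0.9716
After subsystem 2 (A=0.9508): product = 0.9238
After subsystem 3 (A=0.9818): product = 0.907
After subsystem 4 (A=0.9555): product = 0.8666
After subsystem 5 (A=0.9673): product = 0.8383
A_sys = 0.8383

0.8383


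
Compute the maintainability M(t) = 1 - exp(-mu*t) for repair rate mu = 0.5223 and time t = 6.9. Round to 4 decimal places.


mu = 0.5223, t = 6.9
mu * t = 0.5223 * 6.9 = 3.6039
exp(-3.6039) = 0.0272
M(t) = 1 - 0.0272
M(t) = 0.9728

0.9728


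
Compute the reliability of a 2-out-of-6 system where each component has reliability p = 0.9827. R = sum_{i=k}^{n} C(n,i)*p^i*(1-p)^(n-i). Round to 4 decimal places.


k = 2, n = 6, p = 0.9827
i=2: C(6,2)=15 * 0.9827^2 * 0.0173^4 = 0.0
i=3: C(6,3)=20 * 0.9827^3 * 0.0173^3 = 0.0001
i=4: C(6,4)=15 * 0.9827^4 * 0.0173^2 = 0.0042
i=5: C(6,5)=6 * 0.9827^5 * 0.0173^1 = 0.0951
i=6: C(6,6)=1 * 0.9827^6 * 0.0173^0 = 0.9006
R = sum of terms = 1.0

1.0


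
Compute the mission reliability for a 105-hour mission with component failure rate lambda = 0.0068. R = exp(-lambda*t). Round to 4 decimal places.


lambda = 0.0068
mission_time = 105
lambda * t = 0.0068 * 105 = 0.714
R = exp(-0.714)
R = 0.4897

0.4897


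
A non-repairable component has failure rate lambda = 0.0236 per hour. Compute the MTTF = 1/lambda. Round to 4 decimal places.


lambda = 0.0236
MTTF = 1 / 0.0236
MTTF = 42.3729

42.3729


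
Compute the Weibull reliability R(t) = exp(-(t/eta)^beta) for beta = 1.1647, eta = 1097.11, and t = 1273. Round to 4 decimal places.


beta = 1.1647, eta = 1097.11, t = 1273
t/eta = 1273 / 1097.11 = 1.1603
(t/eta)^beta = 1.1603^1.1647 = 1.1891
R(t) = exp(-1.1891)
R(t) = 0.3045

0.3045


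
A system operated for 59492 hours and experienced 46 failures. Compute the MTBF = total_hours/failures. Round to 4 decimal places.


total_hours = 59492
failures = 46
MTBF = 59492 / 46
MTBF = 1293.3043

1293.3043


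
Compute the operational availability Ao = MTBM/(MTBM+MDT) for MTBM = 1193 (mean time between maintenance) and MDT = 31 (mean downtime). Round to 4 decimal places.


MTBM = 1193
MDT = 31
MTBM + MDT = 1224
Ao = 1193 / 1224
Ao = 0.9747

0.9747


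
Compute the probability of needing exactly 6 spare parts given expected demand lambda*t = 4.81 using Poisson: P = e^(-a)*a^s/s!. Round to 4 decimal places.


a = 4.81, s = 6
e^(-a) = e^(-4.81) = 0.0081
a^s = 4.81^6 = 12384.2713
s! = 720
P = 0.0081 * 12384.2713 / 720
P = 0.1401

0.1401


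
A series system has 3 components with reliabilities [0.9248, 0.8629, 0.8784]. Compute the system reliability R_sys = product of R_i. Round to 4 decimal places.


Components: [0.9248, 0.8629, 0.8784]
After component 1 (R=0.9248): product = 0.9248
After component 2 (R=0.8629): product = 0.798
After component 3 (R=0.8784): product = 0.701
R_sys = 0.701

0.701


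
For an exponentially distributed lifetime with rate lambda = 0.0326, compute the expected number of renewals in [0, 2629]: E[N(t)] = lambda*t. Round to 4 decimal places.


lambda = 0.0326
t = 2629
E[N(t)] = lambda * t
E[N(t)] = 0.0326 * 2629
E[N(t)] = 85.7054

85.7054


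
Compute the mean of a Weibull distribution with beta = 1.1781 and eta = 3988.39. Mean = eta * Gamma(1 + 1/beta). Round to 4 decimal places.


beta = 1.1781, eta = 3988.39
1/beta = 0.8488
1 + 1/beta = 1.8488
Gamma(1.8488) = 0.9453
Mean = 3988.39 * 0.9453
Mean = 3770.0441

3770.0441


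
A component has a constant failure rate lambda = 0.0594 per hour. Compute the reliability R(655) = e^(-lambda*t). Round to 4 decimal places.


lambda = 0.0594
t = 655
lambda * t = 38.907
R(t) = e^(-38.907)
R(t) = 0.0

0.0


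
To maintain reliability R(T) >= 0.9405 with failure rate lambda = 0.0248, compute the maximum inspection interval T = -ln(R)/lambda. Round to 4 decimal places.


R_target = 0.9405
lambda = 0.0248
-ln(0.9405) = 0.0613
T = 0.0613 / 0.0248
T = 2.4735

2.4735


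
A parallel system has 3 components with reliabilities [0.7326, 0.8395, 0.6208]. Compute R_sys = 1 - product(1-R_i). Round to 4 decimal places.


Components: [0.7326, 0.8395, 0.6208]
(1 - 0.7326) = 0.2674, running product = 0.2674
(1 - 0.8395) = 0.1605, running product = 0.0429
(1 - 0.6208) = 0.3792, running product = 0.0163
Product of (1-R_i) = 0.0163
R_sys = 1 - 0.0163 = 0.9837

0.9837


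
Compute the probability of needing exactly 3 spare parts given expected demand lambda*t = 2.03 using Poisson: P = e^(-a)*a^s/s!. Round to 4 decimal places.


a = 2.03, s = 3
e^(-a) = e^(-2.03) = 0.1313
a^s = 2.03^3 = 8.3654
s! = 6
P = 0.1313 * 8.3654 / 6
P = 0.1831

0.1831


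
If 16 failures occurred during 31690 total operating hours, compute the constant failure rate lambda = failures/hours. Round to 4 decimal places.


failures = 16
total_hours = 31690
lambda = 16 / 31690
lambda = 0.0005

0.0005


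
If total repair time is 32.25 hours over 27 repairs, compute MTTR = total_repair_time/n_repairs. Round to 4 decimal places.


total_repair_time = 32.25
n_repairs = 27
MTTR = 32.25 / 27
MTTR = 1.1944

1.1944


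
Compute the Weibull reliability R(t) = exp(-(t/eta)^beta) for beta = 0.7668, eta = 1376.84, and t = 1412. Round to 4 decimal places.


beta = 0.7668, eta = 1376.84, t = 1412
t/eta = 1412 / 1376.84 = 1.0255
(t/eta)^beta = 1.0255^0.7668 = 1.0195
R(t) = exp(-1.0195)
R(t) = 0.3608

0.3608


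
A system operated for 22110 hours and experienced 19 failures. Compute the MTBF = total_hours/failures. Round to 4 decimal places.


total_hours = 22110
failures = 19
MTBF = 22110 / 19
MTBF = 1163.6842

1163.6842


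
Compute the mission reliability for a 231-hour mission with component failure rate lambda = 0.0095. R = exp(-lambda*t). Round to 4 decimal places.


lambda = 0.0095
mission_time = 231
lambda * t = 0.0095 * 231 = 2.1945
R = exp(-2.1945)
R = 0.1114

0.1114


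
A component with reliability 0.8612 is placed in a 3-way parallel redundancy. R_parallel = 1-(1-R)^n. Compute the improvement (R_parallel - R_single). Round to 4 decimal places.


R_single = 0.8612, n = 3
1 - R_single = 0.1388
(1 - R_single)^n = 0.1388^3 = 0.0027
R_parallel = 1 - 0.0027 = 0.9973
Improvement = 0.9973 - 0.8612
Improvement = 0.1361

0.1361


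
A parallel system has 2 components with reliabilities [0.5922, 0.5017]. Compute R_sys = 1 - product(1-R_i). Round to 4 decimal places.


Components: [0.5922, 0.5017]
(1 - 0.5922) = 0.4078, running product = 0.4078
(1 - 0.5017) = 0.4983, running product = 0.2032
Product of (1-R_i) = 0.2032
R_sys = 1 - 0.2032 = 0.7968

0.7968


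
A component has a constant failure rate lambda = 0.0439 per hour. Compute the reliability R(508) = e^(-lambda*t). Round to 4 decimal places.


lambda = 0.0439
t = 508
lambda * t = 22.3012
R(t) = e^(-22.3012)
R(t) = 0.0

0.0


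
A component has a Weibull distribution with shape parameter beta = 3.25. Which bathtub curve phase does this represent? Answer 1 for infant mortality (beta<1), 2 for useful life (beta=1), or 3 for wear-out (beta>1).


beta = 3.25
Compare beta to 1:
beta < 1 => infant mortality (phase 1)
beta = 1 => useful life (phase 2)
beta > 1 => wear-out (phase 3)
Since beta = 3.25, this is wear-out (increasing failure rate)
Phase = 3

3


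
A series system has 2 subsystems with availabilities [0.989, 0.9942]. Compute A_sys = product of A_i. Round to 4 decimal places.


Subsystems: [0.989, 0.9942]
After subsystem 1 (A=0.989): product = 0.989
After subsystem 2 (A=0.9942): product = 0.9833
A_sys = 0.9833

0.9833


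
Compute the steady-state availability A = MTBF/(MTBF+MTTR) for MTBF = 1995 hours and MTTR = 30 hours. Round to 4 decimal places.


MTBF = 1995
MTTR = 30
MTBF + MTTR = 2025
A = 1995 / 2025
A = 0.9852

0.9852


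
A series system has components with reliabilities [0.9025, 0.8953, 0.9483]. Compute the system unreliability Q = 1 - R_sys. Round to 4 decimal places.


Components: [0.9025, 0.8953, 0.9483]
After component 1: product = 0.9025
After component 2: product = 0.808
After component 3: product = 0.7662
R_sys = 0.7662
Q = 1 - 0.7662 = 0.2338

0.2338


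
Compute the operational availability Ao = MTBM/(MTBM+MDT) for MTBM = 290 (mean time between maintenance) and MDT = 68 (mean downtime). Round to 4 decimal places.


MTBM = 290
MDT = 68
MTBM + MDT = 358
Ao = 290 / 358
Ao = 0.8101

0.8101


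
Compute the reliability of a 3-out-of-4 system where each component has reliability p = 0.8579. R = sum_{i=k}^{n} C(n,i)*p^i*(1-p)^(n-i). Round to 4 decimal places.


k = 3, n = 4, p = 0.8579
i=3: C(4,3)=4 * 0.8579^3 * 0.1421^1 = 0.3589
i=4: C(4,4)=1 * 0.8579^4 * 0.1421^0 = 0.5417
R = sum of terms = 0.9006

0.9006


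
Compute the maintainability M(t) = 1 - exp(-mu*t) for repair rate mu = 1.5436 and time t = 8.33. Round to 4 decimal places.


mu = 1.5436, t = 8.33
mu * t = 1.5436 * 8.33 = 12.8582
exp(-12.8582) = 0.0
M(t) = 1 - 0.0
M(t) = 1.0

1.0


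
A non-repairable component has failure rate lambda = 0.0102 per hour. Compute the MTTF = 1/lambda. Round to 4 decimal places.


lambda = 0.0102
MTTF = 1 / 0.0102
MTTF = 98.0392

98.0392


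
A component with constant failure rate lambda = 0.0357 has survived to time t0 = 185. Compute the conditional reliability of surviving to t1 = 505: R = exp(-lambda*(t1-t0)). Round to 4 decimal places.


lambda = 0.0357
t0 = 185, t1 = 505
t1 - t0 = 320
lambda * (t1-t0) = 0.0357 * 320 = 11.424
R = exp(-11.424)
R = 0.0

0.0


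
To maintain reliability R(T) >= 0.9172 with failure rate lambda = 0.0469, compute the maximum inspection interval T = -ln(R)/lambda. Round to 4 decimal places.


R_target = 0.9172
lambda = 0.0469
-ln(0.9172) = 0.0864
T = 0.0864 / 0.0469
T = 1.8429

1.8429


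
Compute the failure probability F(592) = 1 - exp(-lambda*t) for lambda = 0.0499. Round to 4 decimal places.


lambda = 0.0499, t = 592
lambda * t = 29.5408
exp(-29.5408) = 0.0
F(t) = 1 - 0.0
F(t) = 1.0

1.0


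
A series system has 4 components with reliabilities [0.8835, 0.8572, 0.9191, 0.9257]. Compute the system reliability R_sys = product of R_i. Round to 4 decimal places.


Components: [0.8835, 0.8572, 0.9191, 0.9257]
After component 1 (R=0.8835): product = 0.8835
After component 2 (R=0.8572): product = 0.7573
After component 3 (R=0.9191): product = 0.6961
After component 4 (R=0.9257): product = 0.6443
R_sys = 0.6443

0.6443


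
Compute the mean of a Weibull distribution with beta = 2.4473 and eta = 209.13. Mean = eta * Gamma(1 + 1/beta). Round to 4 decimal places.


beta = 2.4473, eta = 209.13
1/beta = 0.4086
1 + 1/beta = 1.4086
Gamma(1.4086) = 0.8868
Mean = 209.13 * 0.8868
Mean = 185.4624

185.4624


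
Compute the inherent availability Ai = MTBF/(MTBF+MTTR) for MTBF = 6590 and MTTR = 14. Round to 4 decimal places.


MTBF = 6590
MTTR = 14
MTBF + MTTR = 6604
Ai = 6590 / 6604
Ai = 0.9979

0.9979


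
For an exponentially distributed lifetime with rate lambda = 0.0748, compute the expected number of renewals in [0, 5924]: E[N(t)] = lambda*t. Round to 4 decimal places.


lambda = 0.0748
t = 5924
E[N(t)] = lambda * t
E[N(t)] = 0.0748 * 5924
E[N(t)] = 443.1152

443.1152


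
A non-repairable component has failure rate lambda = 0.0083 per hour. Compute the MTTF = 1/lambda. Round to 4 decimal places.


lambda = 0.0083
MTTF = 1 / 0.0083
MTTF = 120.4819

120.4819


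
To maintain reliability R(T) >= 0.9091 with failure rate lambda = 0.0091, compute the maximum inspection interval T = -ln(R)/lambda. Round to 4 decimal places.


R_target = 0.9091
lambda = 0.0091
-ln(0.9091) = 0.0953
T = 0.0953 / 0.0091
T = 10.4725

10.4725


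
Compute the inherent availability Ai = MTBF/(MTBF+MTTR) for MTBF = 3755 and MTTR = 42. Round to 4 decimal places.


MTBF = 3755
MTTR = 42
MTBF + MTTR = 3797
Ai = 3755 / 3797
Ai = 0.9889

0.9889


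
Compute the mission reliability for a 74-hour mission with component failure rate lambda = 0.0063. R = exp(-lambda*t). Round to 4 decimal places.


lambda = 0.0063
mission_time = 74
lambda * t = 0.0063 * 74 = 0.4662
R = exp(-0.4662)
R = 0.6274

0.6274


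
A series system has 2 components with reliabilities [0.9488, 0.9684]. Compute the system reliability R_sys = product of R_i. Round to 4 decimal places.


Components: [0.9488, 0.9684]
After component 1 (R=0.9488): product = 0.9488
After component 2 (R=0.9684): product = 0.9188
R_sys = 0.9188

0.9188


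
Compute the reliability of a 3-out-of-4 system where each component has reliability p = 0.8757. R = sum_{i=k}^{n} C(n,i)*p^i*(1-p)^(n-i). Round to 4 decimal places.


k = 3, n = 4, p = 0.8757
i=3: C(4,3)=4 * 0.8757^3 * 0.1243^1 = 0.3339
i=4: C(4,4)=1 * 0.8757^4 * 0.1243^0 = 0.5881
R = sum of terms = 0.9219

0.9219


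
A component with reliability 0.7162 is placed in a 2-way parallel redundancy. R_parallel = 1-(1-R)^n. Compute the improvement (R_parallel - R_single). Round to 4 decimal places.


R_single = 0.7162, n = 2
1 - R_single = 0.2838
(1 - R_single)^n = 0.2838^2 = 0.0805
R_parallel = 1 - 0.0805 = 0.9195
Improvement = 0.9195 - 0.7162
Improvement = 0.2033

0.2033


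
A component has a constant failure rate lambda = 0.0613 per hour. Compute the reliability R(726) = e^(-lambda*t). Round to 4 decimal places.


lambda = 0.0613
t = 726
lambda * t = 44.5038
R(t) = e^(-44.5038)
R(t) = 0.0

0.0


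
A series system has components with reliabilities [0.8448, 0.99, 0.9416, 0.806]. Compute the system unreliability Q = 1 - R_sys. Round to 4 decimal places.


Components: [0.8448, 0.99, 0.9416, 0.806]
After component 1: product = 0.8448
After component 2: product = 0.8364
After component 3: product = 0.7875
After component 4: product = 0.6347
R_sys = 0.6347
Q = 1 - 0.6347 = 0.3653

0.3653


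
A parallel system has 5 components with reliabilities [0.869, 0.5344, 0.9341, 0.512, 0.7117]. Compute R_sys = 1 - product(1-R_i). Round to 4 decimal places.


Components: [0.869, 0.5344, 0.9341, 0.512, 0.7117]
(1 - 0.869) = 0.131, running product = 0.131
(1 - 0.5344) = 0.4656, running product = 0.061
(1 - 0.9341) = 0.0659, running product = 0.004
(1 - 0.512) = 0.488, running product = 0.002
(1 - 0.7117) = 0.2883, running product = 0.0006
Product of (1-R_i) = 0.0006
R_sys = 1 - 0.0006 = 0.9994

0.9994


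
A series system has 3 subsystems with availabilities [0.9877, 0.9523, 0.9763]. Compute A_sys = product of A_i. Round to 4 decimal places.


Subsystems: [0.9877, 0.9523, 0.9763]
After subsystem 1 (A=0.9877): product = 0.9877
After subsystem 2 (A=0.9523): product = 0.9406
After subsystem 3 (A=0.9763): product = 0.9183
A_sys = 0.9183

0.9183


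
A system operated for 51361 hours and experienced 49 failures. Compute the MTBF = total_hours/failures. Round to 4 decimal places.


total_hours = 51361
failures = 49
MTBF = 51361 / 49
MTBF = 1048.1837

1048.1837


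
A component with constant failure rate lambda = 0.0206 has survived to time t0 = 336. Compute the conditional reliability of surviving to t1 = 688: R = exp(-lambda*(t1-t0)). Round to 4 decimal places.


lambda = 0.0206
t0 = 336, t1 = 688
t1 - t0 = 352
lambda * (t1-t0) = 0.0206 * 352 = 7.2512
R = exp(-7.2512)
R = 0.0007

0.0007


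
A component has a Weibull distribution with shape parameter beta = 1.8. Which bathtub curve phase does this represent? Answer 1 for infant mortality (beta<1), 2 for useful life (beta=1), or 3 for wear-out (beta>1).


beta = 1.8
Compare beta to 1:
beta < 1 => infant mortality (phase 1)
beta = 1 => useful life (phase 2)
beta > 1 => wear-out (phase 3)
Since beta = 1.8, this is wear-out (increasing failure rate)
Phase = 3

3


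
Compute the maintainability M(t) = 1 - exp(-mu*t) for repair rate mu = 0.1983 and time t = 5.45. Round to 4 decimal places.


mu = 0.1983, t = 5.45
mu * t = 0.1983 * 5.45 = 1.0807
exp(-1.0807) = 0.3393
M(t) = 1 - 0.3393
M(t) = 0.6607

0.6607


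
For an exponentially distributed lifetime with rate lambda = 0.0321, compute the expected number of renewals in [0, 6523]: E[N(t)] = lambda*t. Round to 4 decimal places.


lambda = 0.0321
t = 6523
E[N(t)] = lambda * t
E[N(t)] = 0.0321 * 6523
E[N(t)] = 209.3883

209.3883


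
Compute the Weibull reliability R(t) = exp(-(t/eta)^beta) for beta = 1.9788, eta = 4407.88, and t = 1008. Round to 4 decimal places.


beta = 1.9788, eta = 4407.88, t = 1008
t/eta = 1008 / 4407.88 = 0.2287
(t/eta)^beta = 0.2287^1.9788 = 0.054
R(t) = exp(-0.054)
R(t) = 0.9475

0.9475


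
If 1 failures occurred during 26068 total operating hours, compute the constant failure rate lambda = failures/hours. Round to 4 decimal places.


failures = 1
total_hours = 26068
lambda = 1 / 26068
lambda = 0.0

0.0


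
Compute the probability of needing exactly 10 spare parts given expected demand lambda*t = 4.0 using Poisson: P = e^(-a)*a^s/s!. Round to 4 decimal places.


a = 4.0, s = 10
e^(-a) = e^(-4.0) = 0.0183
a^s = 4.0^10 = 1048576.0
s! = 3628800
P = 0.0183 * 1048576.0 / 3628800
P = 0.0053

0.0053


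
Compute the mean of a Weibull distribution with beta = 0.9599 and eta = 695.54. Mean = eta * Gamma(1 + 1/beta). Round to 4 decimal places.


beta = 0.9599, eta = 695.54
1/beta = 1.0418
1 + 1/beta = 2.0418
Gamma(2.0418) = 1.0184
Mean = 695.54 * 1.0184
Mean = 708.3288

708.3288


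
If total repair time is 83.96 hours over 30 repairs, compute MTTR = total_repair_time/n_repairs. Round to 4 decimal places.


total_repair_time = 83.96
n_repairs = 30
MTTR = 83.96 / 30
MTTR = 2.7987

2.7987


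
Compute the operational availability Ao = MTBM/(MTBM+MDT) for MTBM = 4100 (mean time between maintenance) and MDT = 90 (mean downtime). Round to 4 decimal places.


MTBM = 4100
MDT = 90
MTBM + MDT = 4190
Ao = 4100 / 4190
Ao = 0.9785

0.9785


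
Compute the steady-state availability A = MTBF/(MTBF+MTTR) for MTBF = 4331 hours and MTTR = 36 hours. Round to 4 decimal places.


MTBF = 4331
MTTR = 36
MTBF + MTTR = 4367
A = 4331 / 4367
A = 0.9918

0.9918


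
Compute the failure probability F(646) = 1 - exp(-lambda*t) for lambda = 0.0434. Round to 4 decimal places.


lambda = 0.0434, t = 646
lambda * t = 28.0364
exp(-28.0364) = 0.0
F(t) = 1 - 0.0
F(t) = 1.0

1.0


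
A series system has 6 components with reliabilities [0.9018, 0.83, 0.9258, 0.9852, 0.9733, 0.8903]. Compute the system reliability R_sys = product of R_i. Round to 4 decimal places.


Components: [0.9018, 0.83, 0.9258, 0.9852, 0.9733, 0.8903]
After component 1 (R=0.9018): product = 0.9018
After component 2 (R=0.83): product = 0.7485
After component 3 (R=0.9258): product = 0.693
After component 4 (R=0.9852): product = 0.6827
After component 5 (R=0.9733): product = 0.6645
After component 6 (R=0.8903): product = 0.5916
R_sys = 0.5916

0.5916


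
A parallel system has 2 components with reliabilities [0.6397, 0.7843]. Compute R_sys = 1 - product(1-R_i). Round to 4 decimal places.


Components: [0.6397, 0.7843]
(1 - 0.6397) = 0.3603, running product = 0.3603
(1 - 0.7843) = 0.2157, running product = 0.0777
Product of (1-R_i) = 0.0777
R_sys = 1 - 0.0777 = 0.9223

0.9223


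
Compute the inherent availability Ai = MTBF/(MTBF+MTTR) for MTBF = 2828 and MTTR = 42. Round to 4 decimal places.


MTBF = 2828
MTTR = 42
MTBF + MTTR = 2870
Ai = 2828 / 2870
Ai = 0.9854

0.9854


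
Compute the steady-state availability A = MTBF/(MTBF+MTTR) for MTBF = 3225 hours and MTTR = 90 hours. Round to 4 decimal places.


MTBF = 3225
MTTR = 90
MTBF + MTTR = 3315
A = 3225 / 3315
A = 0.9729

0.9729


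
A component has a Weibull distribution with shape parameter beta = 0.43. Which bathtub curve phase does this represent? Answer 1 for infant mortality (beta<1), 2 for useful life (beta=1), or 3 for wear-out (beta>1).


beta = 0.43
Compare beta to 1:
beta < 1 => infant mortality (phase 1)
beta = 1 => useful life (phase 2)
beta > 1 => wear-out (phase 3)
Since beta = 0.43, this is infant mortality (decreasing failure rate)
Phase = 1

1


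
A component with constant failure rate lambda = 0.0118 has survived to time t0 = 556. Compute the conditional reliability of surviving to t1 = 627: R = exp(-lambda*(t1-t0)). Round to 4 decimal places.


lambda = 0.0118
t0 = 556, t1 = 627
t1 - t0 = 71
lambda * (t1-t0) = 0.0118 * 71 = 0.8378
R = exp(-0.8378)
R = 0.4327

0.4327


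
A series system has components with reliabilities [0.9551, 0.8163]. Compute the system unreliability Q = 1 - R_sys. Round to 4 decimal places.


Components: [0.9551, 0.8163]
After component 1: product = 0.9551
After component 2: product = 0.7796
R_sys = 0.7796
Q = 1 - 0.7796 = 0.2204

0.2204


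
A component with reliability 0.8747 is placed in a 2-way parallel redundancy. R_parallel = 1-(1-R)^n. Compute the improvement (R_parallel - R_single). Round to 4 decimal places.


R_single = 0.8747, n = 2
1 - R_single = 0.1253
(1 - R_single)^n = 0.1253^2 = 0.0157
R_parallel = 1 - 0.0157 = 0.9843
Improvement = 0.9843 - 0.8747
Improvement = 0.1096

0.1096


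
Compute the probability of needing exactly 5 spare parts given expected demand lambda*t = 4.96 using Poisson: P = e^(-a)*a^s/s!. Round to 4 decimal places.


a = 4.96, s = 5
e^(-a) = e^(-4.96) = 0.007
a^s = 4.96^5 = 3001.9841
s! = 120
P = 0.007 * 3001.9841 / 120
P = 0.1754

0.1754


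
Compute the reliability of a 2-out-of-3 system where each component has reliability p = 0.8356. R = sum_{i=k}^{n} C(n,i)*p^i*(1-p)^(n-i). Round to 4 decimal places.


k = 2, n = 3, p = 0.8356
i=2: C(3,2)=3 * 0.8356^2 * 0.1644^1 = 0.3444
i=3: C(3,3)=1 * 0.8356^3 * 0.1644^0 = 0.5834
R = sum of terms = 0.9278

0.9278


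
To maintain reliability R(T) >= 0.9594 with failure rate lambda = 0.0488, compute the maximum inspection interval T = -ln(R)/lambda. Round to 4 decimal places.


R_target = 0.9594
lambda = 0.0488
-ln(0.9594) = 0.0414
T = 0.0414 / 0.0488
T = 0.8493

0.8493


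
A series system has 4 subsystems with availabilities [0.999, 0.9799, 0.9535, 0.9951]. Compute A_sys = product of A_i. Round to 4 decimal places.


Subsystems: [0.999, 0.9799, 0.9535, 0.9951]
After subsystem 1 (A=0.999): product = 0.999
After subsystem 2 (A=0.9799): product = 0.9789
After subsystem 3 (A=0.9535): product = 0.9334
After subsystem 4 (A=0.9951): product = 0.9288
A_sys = 0.9288

0.9288


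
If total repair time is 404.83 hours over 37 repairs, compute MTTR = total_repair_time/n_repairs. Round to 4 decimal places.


total_repair_time = 404.83
n_repairs = 37
MTTR = 404.83 / 37
MTTR = 10.9414

10.9414


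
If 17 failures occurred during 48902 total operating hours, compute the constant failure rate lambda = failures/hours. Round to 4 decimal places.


failures = 17
total_hours = 48902
lambda = 17 / 48902
lambda = 0.0003

0.0003


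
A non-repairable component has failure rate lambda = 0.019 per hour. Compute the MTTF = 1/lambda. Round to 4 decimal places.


lambda = 0.019
MTTF = 1 / 0.019
MTTF = 52.6316

52.6316


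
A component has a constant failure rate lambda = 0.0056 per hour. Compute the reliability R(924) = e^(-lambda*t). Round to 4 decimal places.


lambda = 0.0056
t = 924
lambda * t = 5.1744
R(t) = e^(-5.1744)
R(t) = 0.0057

0.0057


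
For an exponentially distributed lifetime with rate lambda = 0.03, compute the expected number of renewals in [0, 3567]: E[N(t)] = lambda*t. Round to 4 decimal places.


lambda = 0.03
t = 3567
E[N(t)] = lambda * t
E[N(t)] = 0.03 * 3567
E[N(t)] = 107.01

107.01


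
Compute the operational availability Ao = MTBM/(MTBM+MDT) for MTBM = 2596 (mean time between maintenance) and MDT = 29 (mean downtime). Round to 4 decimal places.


MTBM = 2596
MDT = 29
MTBM + MDT = 2625
Ao = 2596 / 2625
Ao = 0.989

0.989


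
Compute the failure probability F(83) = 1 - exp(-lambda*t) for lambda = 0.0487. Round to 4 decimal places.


lambda = 0.0487, t = 83
lambda * t = 4.0421
exp(-4.0421) = 0.0176
F(t) = 1 - 0.0176
F(t) = 0.9824

0.9824


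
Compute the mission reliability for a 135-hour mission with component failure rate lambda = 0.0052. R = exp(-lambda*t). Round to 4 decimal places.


lambda = 0.0052
mission_time = 135
lambda * t = 0.0052 * 135 = 0.702
R = exp(-0.702)
R = 0.4956

0.4956


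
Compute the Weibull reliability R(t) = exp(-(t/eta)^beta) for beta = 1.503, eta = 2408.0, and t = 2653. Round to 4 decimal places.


beta = 1.503, eta = 2408.0, t = 2653
t/eta = 2653 / 2408.0 = 1.1017
(t/eta)^beta = 1.1017^1.503 = 1.1568
R(t) = exp(-1.1568)
R(t) = 0.3145

0.3145


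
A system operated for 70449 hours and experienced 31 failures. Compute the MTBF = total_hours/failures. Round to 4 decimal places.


total_hours = 70449
failures = 31
MTBF = 70449 / 31
MTBF = 2272.5484

2272.5484


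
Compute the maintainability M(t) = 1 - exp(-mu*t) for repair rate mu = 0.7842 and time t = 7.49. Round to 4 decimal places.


mu = 0.7842, t = 7.49
mu * t = 0.7842 * 7.49 = 5.8737
exp(-5.8737) = 0.0028
M(t) = 1 - 0.0028
M(t) = 0.9972

0.9972


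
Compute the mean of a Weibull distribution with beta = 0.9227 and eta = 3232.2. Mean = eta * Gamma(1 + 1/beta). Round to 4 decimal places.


beta = 0.9227, eta = 3232.2
1/beta = 1.0838
1 + 1/beta = 2.0838
Gamma(2.0838) = 1.0384
Mean = 3232.2 * 1.0384
Mean = 3356.1911

3356.1911


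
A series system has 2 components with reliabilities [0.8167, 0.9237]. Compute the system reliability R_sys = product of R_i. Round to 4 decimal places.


Components: [0.8167, 0.9237]
After component 1 (R=0.8167): product = 0.8167
After component 2 (R=0.9237): product = 0.7544
R_sys = 0.7544

0.7544


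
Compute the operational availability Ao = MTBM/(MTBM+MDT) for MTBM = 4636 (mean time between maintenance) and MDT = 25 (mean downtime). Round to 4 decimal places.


MTBM = 4636
MDT = 25
MTBM + MDT = 4661
Ao = 4636 / 4661
Ao = 0.9946

0.9946


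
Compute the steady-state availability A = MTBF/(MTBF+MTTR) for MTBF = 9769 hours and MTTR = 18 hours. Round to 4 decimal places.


MTBF = 9769
MTTR = 18
MTBF + MTTR = 9787
A = 9769 / 9787
A = 0.9982

0.9982


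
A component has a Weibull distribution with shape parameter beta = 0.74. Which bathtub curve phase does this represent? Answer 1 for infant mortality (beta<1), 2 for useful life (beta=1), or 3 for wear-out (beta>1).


beta = 0.74
Compare beta to 1:
beta < 1 => infant mortality (phase 1)
beta = 1 => useful life (phase 2)
beta > 1 => wear-out (phase 3)
Since beta = 0.74, this is infant mortality (decreasing failure rate)
Phase = 1

1


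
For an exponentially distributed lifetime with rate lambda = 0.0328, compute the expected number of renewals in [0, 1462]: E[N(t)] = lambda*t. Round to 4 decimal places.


lambda = 0.0328
t = 1462
E[N(t)] = lambda * t
E[N(t)] = 0.0328 * 1462
E[N(t)] = 47.9536

47.9536


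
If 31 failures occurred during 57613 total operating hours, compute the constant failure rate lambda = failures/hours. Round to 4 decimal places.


failures = 31
total_hours = 57613
lambda = 31 / 57613
lambda = 0.0005

0.0005


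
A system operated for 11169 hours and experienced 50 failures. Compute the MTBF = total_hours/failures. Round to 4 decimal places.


total_hours = 11169
failures = 50
MTBF = 11169 / 50
MTBF = 223.38

223.38


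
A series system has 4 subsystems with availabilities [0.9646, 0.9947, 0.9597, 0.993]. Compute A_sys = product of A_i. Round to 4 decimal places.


Subsystems: [0.9646, 0.9947, 0.9597, 0.993]
After subsystem 1 (A=0.9646): product = 0.9646
After subsystem 2 (A=0.9947): product = 0.9595
After subsystem 3 (A=0.9597): product = 0.9208
After subsystem 4 (A=0.993): product = 0.9144
A_sys = 0.9144

0.9144


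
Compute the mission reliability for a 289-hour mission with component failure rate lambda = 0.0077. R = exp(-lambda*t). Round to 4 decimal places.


lambda = 0.0077
mission_time = 289
lambda * t = 0.0077 * 289 = 2.2253
R = exp(-2.2253)
R = 0.108

0.108


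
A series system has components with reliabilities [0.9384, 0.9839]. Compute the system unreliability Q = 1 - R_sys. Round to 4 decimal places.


Components: [0.9384, 0.9839]
After component 1: product = 0.9384
After component 2: product = 0.9233
R_sys = 0.9233
Q = 1 - 0.9233 = 0.0767

0.0767


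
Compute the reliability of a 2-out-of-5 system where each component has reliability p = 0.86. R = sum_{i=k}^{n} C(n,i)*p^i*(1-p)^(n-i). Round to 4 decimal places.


k = 2, n = 5, p = 0.86
i=2: C(5,2)=10 * 0.86^2 * 0.14^3 = 0.0203
i=3: C(5,3)=10 * 0.86^3 * 0.14^2 = 0.1247
i=4: C(5,4)=5 * 0.86^4 * 0.14^1 = 0.3829
i=5: C(5,5)=1 * 0.86^5 * 0.14^0 = 0.4704
R = sum of terms = 0.9983

0.9983


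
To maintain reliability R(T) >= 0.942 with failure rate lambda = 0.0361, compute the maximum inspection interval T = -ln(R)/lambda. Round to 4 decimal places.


R_target = 0.942
lambda = 0.0361
-ln(0.942) = 0.0598
T = 0.0598 / 0.0361
T = 1.6551

1.6551


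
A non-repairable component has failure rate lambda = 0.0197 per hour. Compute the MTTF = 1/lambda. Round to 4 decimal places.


lambda = 0.0197
MTTF = 1 / 0.0197
MTTF = 50.7614

50.7614


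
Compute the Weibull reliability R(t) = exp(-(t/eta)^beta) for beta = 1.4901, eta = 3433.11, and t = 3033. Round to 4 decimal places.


beta = 1.4901, eta = 3433.11, t = 3033
t/eta = 3033 / 3433.11 = 0.8835
(t/eta)^beta = 0.8835^1.4901 = 0.8314
R(t) = exp(-0.8314)
R(t) = 0.4354

0.4354


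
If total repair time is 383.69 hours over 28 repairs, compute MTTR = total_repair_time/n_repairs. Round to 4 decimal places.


total_repair_time = 383.69
n_repairs = 28
MTTR = 383.69 / 28
MTTR = 13.7032

13.7032


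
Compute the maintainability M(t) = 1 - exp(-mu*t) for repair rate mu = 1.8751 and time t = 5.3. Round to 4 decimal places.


mu = 1.8751, t = 5.3
mu * t = 1.8751 * 5.3 = 9.938
exp(-9.938) = 0.0
M(t) = 1 - 0.0
M(t) = 1.0

1.0


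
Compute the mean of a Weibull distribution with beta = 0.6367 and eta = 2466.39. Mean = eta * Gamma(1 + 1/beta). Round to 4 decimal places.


beta = 0.6367, eta = 2466.39
1/beta = 1.5706
1 + 1/beta = 2.5706
Gamma(2.5706) = 1.3987
Mean = 2466.39 * 1.3987
Mean = 3449.7043

3449.7043


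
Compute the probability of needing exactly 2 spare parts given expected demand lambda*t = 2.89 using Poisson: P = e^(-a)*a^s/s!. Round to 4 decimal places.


a = 2.89, s = 2
e^(-a) = e^(-2.89) = 0.0556
a^s = 2.89^2 = 8.3521
s! = 2
P = 0.0556 * 8.3521 / 2
P = 0.2321

0.2321


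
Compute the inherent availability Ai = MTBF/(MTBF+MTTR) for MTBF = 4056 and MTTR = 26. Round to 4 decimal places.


MTBF = 4056
MTTR = 26
MTBF + MTTR = 4082
Ai = 4056 / 4082
Ai = 0.9936

0.9936


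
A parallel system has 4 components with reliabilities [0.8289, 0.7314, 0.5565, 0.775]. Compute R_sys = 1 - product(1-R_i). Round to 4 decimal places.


Components: [0.8289, 0.7314, 0.5565, 0.775]
(1 - 0.8289) = 0.1711, running product = 0.1711
(1 - 0.7314) = 0.2686, running product = 0.046
(1 - 0.5565) = 0.4435, running product = 0.0204
(1 - 0.775) = 0.225, running product = 0.0046
Product of (1-R_i) = 0.0046
R_sys = 1 - 0.0046 = 0.9954

0.9954


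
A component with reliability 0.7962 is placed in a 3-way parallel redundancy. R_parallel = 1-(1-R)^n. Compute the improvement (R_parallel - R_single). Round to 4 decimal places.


R_single = 0.7962, n = 3
1 - R_single = 0.2038
(1 - R_single)^n = 0.2038^3 = 0.0085
R_parallel = 1 - 0.0085 = 0.9915
Improvement = 0.9915 - 0.7962
Improvement = 0.1953

0.1953


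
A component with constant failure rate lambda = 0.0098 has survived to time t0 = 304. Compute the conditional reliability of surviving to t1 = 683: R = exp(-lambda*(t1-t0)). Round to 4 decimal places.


lambda = 0.0098
t0 = 304, t1 = 683
t1 - t0 = 379
lambda * (t1-t0) = 0.0098 * 379 = 3.7142
R = exp(-3.7142)
R = 0.0244

0.0244


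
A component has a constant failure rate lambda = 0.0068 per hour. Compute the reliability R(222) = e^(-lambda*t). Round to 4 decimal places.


lambda = 0.0068
t = 222
lambda * t = 1.5096
R(t) = e^(-1.5096)
R(t) = 0.221

0.221


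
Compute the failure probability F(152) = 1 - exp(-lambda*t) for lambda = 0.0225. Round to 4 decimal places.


lambda = 0.0225, t = 152
lambda * t = 3.42
exp(-3.42) = 0.0327
F(t) = 1 - 0.0327
F(t) = 0.9673

0.9673


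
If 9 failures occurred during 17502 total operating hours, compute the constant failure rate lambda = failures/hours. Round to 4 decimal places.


failures = 9
total_hours = 17502
lambda = 9 / 17502
lambda = 0.0005

0.0005


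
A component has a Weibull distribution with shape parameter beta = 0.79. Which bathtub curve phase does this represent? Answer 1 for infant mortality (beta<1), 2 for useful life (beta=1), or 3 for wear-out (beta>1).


beta = 0.79
Compare beta to 1:
beta < 1 => infant mortality (phase 1)
beta = 1 => useful life (phase 2)
beta > 1 => wear-out (phase 3)
Since beta = 0.79, this is infant mortality (decreasing failure rate)
Phase = 1

1


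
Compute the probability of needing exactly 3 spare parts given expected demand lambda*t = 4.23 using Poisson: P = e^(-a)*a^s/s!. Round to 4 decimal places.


a = 4.23, s = 3
e^(-a) = e^(-4.23) = 0.0146
a^s = 4.23^3 = 75.687
s! = 6
P = 0.0146 * 75.687 / 6
P = 0.1836

0.1836


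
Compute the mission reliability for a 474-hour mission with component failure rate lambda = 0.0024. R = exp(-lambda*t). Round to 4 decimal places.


lambda = 0.0024
mission_time = 474
lambda * t = 0.0024 * 474 = 1.1376
R = exp(-1.1376)
R = 0.3206

0.3206


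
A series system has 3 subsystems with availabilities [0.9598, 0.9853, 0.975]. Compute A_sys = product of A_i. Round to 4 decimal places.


Subsystems: [0.9598, 0.9853, 0.975]
After subsystem 1 (A=0.9598): product = 0.9598
After subsystem 2 (A=0.9853): product = 0.9457
After subsystem 3 (A=0.975): product = 0.922
A_sys = 0.922

0.922


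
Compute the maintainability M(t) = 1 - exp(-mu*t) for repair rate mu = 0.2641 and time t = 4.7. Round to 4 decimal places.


mu = 0.2641, t = 4.7
mu * t = 0.2641 * 4.7 = 1.2413
exp(-1.2413) = 0.289
M(t) = 1 - 0.289
M(t) = 0.711

0.711


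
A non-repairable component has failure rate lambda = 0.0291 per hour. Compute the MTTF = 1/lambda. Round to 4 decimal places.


lambda = 0.0291
MTTF = 1 / 0.0291
MTTF = 34.3643

34.3643


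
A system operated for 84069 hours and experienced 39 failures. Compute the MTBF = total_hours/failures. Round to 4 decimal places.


total_hours = 84069
failures = 39
MTBF = 84069 / 39
MTBF = 2155.6154

2155.6154


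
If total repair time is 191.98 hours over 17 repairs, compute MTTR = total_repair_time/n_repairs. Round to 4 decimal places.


total_repair_time = 191.98
n_repairs = 17
MTTR = 191.98 / 17
MTTR = 11.2929

11.2929


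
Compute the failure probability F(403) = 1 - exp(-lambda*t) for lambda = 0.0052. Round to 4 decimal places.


lambda = 0.0052, t = 403
lambda * t = 2.0956
exp(-2.0956) = 0.123
F(t) = 1 - 0.123
F(t) = 0.877

0.877


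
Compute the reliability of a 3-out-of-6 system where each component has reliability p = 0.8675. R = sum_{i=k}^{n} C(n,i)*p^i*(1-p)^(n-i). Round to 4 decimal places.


k = 3, n = 6, p = 0.8675
i=3: C(6,3)=20 * 0.8675^3 * 0.1325^3 = 0.0304
i=4: C(6,4)=15 * 0.8675^4 * 0.1325^2 = 0.1491
i=5: C(6,5)=6 * 0.8675^5 * 0.1325^1 = 0.3906
i=6: C(6,6)=1 * 0.8675^6 * 0.1325^0 = 0.4262
R = sum of terms = 0.9963

0.9963


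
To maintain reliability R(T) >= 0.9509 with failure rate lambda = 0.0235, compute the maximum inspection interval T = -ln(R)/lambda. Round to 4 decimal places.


R_target = 0.9509
lambda = 0.0235
-ln(0.9509) = 0.0503
T = 0.0503 / 0.0235
T = 2.1424

2.1424


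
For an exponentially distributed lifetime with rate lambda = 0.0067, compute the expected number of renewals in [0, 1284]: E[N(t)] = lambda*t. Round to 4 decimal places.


lambda = 0.0067
t = 1284
E[N(t)] = lambda * t
E[N(t)] = 0.0067 * 1284
E[N(t)] = 8.6028

8.6028


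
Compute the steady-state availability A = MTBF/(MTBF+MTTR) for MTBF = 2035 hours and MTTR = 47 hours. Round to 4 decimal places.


MTBF = 2035
MTTR = 47
MTBF + MTTR = 2082
A = 2035 / 2082
A = 0.9774

0.9774


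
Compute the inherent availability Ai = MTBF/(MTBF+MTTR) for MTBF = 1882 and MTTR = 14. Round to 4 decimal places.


MTBF = 1882
MTTR = 14
MTBF + MTTR = 1896
Ai = 1882 / 1896
Ai = 0.9926

0.9926


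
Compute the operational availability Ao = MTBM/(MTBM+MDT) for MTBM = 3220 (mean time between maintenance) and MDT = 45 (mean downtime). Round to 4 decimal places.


MTBM = 3220
MDT = 45
MTBM + MDT = 3265
Ao = 3220 / 3265
Ao = 0.9862

0.9862


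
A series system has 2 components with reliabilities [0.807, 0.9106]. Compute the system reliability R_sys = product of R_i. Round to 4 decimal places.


Components: [0.807, 0.9106]
After component 1 (R=0.807): product = 0.807
After component 2 (R=0.9106): product = 0.7349
R_sys = 0.7349

0.7349


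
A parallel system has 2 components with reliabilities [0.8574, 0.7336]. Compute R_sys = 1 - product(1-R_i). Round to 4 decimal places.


Components: [0.8574, 0.7336]
(1 - 0.8574) = 0.1426, running product = 0.1426
(1 - 0.7336) = 0.2664, running product = 0.038
Product of (1-R_i) = 0.038
R_sys = 1 - 0.038 = 0.962

0.962


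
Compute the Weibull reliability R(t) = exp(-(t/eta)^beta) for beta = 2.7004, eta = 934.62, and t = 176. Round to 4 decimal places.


beta = 2.7004, eta = 934.62, t = 176
t/eta = 176 / 934.62 = 0.1883
(t/eta)^beta = 0.1883^2.7004 = 0.011
R(t) = exp(-0.011)
R(t) = 0.989

0.989


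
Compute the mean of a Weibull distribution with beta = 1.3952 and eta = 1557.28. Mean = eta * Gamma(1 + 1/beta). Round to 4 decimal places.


beta = 1.3952, eta = 1557.28
1/beta = 0.7167
1 + 1/beta = 1.7167
Gamma(1.7167) = 0.9119
Mean = 1557.28 * 0.9119
Mean = 1420.1116

1420.1116


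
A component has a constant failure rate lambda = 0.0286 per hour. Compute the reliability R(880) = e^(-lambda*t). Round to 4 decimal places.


lambda = 0.0286
t = 880
lambda * t = 25.168
R(t) = e^(-25.168)
R(t) = 0.0

0.0


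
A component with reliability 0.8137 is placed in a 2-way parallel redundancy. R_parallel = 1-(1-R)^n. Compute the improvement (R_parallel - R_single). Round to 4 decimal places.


R_single = 0.8137, n = 2
1 - R_single = 0.1863
(1 - R_single)^n = 0.1863^2 = 0.0347
R_parallel = 1 - 0.0347 = 0.9653
Improvement = 0.9653 - 0.8137
Improvement = 0.1516

0.1516
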